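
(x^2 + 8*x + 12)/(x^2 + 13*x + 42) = (x + 2)/(x + 7)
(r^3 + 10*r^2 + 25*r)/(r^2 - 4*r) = (r^2 + 10*r + 25)/(r - 4)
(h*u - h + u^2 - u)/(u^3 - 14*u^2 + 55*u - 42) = (h + u)/(u^2 - 13*u + 42)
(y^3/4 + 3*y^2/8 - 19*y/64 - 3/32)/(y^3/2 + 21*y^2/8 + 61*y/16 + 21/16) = (16*y^3 + 24*y^2 - 19*y - 6)/(4*(8*y^3 + 42*y^2 + 61*y + 21))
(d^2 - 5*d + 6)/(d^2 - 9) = (d - 2)/(d + 3)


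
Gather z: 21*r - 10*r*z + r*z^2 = r*z^2 - 10*r*z + 21*r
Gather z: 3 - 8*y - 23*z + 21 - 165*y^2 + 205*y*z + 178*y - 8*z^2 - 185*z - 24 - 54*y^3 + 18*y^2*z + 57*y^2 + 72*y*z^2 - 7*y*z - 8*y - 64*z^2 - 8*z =-54*y^3 - 108*y^2 + 162*y + z^2*(72*y - 72) + z*(18*y^2 + 198*y - 216)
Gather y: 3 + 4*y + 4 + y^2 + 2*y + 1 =y^2 + 6*y + 8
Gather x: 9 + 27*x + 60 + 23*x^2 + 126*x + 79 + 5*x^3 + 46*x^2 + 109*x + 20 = 5*x^3 + 69*x^2 + 262*x + 168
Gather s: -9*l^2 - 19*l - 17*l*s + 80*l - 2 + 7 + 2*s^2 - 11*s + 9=-9*l^2 + 61*l + 2*s^2 + s*(-17*l - 11) + 14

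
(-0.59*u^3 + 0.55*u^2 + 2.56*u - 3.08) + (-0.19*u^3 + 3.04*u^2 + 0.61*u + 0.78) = -0.78*u^3 + 3.59*u^2 + 3.17*u - 2.3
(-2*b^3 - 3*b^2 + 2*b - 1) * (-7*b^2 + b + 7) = 14*b^5 + 19*b^4 - 31*b^3 - 12*b^2 + 13*b - 7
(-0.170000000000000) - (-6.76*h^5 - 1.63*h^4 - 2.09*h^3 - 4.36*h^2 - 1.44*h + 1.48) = 6.76*h^5 + 1.63*h^4 + 2.09*h^3 + 4.36*h^2 + 1.44*h - 1.65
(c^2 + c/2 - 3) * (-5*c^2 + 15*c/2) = -5*c^4 + 5*c^3 + 75*c^2/4 - 45*c/2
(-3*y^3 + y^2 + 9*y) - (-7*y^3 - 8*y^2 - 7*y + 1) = 4*y^3 + 9*y^2 + 16*y - 1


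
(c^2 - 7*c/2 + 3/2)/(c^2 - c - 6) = (c - 1/2)/(c + 2)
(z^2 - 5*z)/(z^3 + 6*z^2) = (z - 5)/(z*(z + 6))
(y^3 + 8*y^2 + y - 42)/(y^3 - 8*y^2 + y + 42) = (y^3 + 8*y^2 + y - 42)/(y^3 - 8*y^2 + y + 42)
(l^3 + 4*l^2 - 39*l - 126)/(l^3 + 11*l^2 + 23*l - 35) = (l^2 - 3*l - 18)/(l^2 + 4*l - 5)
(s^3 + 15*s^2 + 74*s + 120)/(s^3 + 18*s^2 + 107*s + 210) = (s + 4)/(s + 7)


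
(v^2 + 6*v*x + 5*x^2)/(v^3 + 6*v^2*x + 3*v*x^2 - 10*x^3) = (-v - x)/(-v^2 - v*x + 2*x^2)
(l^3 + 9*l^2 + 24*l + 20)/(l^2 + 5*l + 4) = (l^3 + 9*l^2 + 24*l + 20)/(l^2 + 5*l + 4)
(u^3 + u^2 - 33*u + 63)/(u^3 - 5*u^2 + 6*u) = (u^2 + 4*u - 21)/(u*(u - 2))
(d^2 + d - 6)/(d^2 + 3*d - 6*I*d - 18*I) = (d - 2)/(d - 6*I)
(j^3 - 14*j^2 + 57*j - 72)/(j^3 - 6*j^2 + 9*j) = (j - 8)/j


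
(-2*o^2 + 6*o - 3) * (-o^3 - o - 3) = 2*o^5 - 6*o^4 + 5*o^3 - 15*o + 9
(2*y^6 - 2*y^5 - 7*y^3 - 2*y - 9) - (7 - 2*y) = 2*y^6 - 2*y^5 - 7*y^3 - 16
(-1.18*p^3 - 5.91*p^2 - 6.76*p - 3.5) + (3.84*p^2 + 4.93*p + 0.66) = -1.18*p^3 - 2.07*p^2 - 1.83*p - 2.84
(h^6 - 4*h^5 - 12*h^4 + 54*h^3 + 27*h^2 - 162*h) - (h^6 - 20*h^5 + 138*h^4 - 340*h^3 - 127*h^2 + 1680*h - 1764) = 16*h^5 - 150*h^4 + 394*h^3 + 154*h^2 - 1842*h + 1764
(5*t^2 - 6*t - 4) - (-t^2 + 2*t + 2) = 6*t^2 - 8*t - 6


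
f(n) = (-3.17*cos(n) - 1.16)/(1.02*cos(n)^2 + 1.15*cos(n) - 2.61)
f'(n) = (2.04*sin(n)*cos(n) + 1.15*sin(n))*(-3.17*cos(n) - 1.16)/(1.02*cos(n)^2 + 1.15*cos(n) - 2.61)^2 + 3.17*sin(n)/(1.02*cos(n)^2 + 1.15*cos(n) - 2.61) = (3.2334*sin(n)^2 - 2.3664*cos(n) - 12.8411)*sin(n)/(1.02*cos(n)^2 + 1.15*cos(n) - 2.61)^2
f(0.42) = 5.71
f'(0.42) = -11.72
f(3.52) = -0.64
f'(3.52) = 0.48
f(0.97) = 1.81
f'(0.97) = -3.70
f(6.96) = 3.32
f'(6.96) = -7.03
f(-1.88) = 0.07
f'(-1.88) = 1.07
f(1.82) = 0.13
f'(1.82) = -1.11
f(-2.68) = -0.59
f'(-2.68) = 0.56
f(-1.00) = 1.70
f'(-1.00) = 3.48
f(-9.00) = -0.61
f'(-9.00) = 0.53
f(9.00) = -0.61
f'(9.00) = -0.53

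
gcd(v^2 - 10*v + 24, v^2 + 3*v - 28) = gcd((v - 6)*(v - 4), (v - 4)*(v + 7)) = v - 4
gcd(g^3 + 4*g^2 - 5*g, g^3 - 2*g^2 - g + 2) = g - 1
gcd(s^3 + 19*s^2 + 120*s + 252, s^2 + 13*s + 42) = s^2 + 13*s + 42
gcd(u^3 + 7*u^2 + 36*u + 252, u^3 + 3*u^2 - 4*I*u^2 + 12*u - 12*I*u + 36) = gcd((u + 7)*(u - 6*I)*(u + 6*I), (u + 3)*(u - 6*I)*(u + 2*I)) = u - 6*I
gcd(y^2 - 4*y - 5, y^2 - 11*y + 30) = y - 5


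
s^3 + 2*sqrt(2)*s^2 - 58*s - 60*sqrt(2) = (s - 5*sqrt(2))*(s + sqrt(2))*(s + 6*sqrt(2))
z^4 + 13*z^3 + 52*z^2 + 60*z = z*(z + 2)*(z + 5)*(z + 6)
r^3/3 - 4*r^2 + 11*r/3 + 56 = (r/3 + 1)*(r - 8)*(r - 7)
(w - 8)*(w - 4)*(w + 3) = w^3 - 9*w^2 - 4*w + 96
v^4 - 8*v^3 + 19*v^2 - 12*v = v*(v - 4)*(v - 3)*(v - 1)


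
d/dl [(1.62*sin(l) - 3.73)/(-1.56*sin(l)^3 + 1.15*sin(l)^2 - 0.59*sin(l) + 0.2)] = (5.0544*sin(l)^3 - 19.3194*sin(l)^2 + 8.579*sin(l) - 1.8767)*cos(l)/(2.4336*sin(l)^6 - 3.588*sin(l)^5 + 3.1633*sin(l)^4 - 1.981*sin(l)^3 + 0.8081*sin(l)^2 - 0.236*sin(l) + 0.04)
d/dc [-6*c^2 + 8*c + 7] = 8 - 12*c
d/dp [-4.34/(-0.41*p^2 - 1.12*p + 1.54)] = (-3.5588*p - 4.8608)/(0.41*p^2 + 1.12*p - 1.54)^2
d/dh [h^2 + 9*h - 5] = 2*h + 9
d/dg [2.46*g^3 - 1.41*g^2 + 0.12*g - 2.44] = 7.38*g^2 - 2.82*g + 0.12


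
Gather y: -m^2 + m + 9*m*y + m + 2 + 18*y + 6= -m^2 + 2*m + y*(9*m + 18) + 8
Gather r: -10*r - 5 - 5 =-10*r - 10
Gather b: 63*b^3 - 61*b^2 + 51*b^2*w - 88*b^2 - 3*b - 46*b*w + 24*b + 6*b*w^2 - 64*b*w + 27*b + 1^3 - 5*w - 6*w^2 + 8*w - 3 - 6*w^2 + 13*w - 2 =63*b^3 + b^2*(51*w - 149) + b*(6*w^2 - 110*w + 48) - 12*w^2 + 16*w - 4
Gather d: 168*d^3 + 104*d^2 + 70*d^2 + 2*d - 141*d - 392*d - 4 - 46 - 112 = 168*d^3 + 174*d^2 - 531*d - 162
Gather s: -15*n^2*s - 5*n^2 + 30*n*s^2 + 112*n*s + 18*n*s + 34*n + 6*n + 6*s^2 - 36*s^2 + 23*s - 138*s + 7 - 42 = -5*n^2 + 40*n + s^2*(30*n - 30) + s*(-15*n^2 + 130*n - 115) - 35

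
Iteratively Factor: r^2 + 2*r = (r)*(r + 2)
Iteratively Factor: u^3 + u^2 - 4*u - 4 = (u - 2)*(u^2 + 3*u + 2) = (u - 2)*(u + 1)*(u + 2)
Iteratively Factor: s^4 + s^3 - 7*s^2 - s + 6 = (s - 2)*(s^3 + 3*s^2 - s - 3) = (s - 2)*(s + 3)*(s^2 - 1) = (s - 2)*(s - 1)*(s + 3)*(s + 1)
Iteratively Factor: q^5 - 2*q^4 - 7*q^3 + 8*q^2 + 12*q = (q + 1)*(q^4 - 3*q^3 - 4*q^2 + 12*q) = (q - 3)*(q + 1)*(q^3 - 4*q) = q*(q - 3)*(q + 1)*(q^2 - 4) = q*(q - 3)*(q + 1)*(q + 2)*(q - 2)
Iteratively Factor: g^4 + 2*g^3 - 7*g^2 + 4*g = (g)*(g^3 + 2*g^2 - 7*g + 4) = g*(g + 4)*(g^2 - 2*g + 1) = g*(g - 1)*(g + 4)*(g - 1)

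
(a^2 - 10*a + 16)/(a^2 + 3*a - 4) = (a^2 - 10*a + 16)/(a^2 + 3*a - 4)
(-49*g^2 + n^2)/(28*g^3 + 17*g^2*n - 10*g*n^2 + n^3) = (-7*g - n)/(4*g^2 + 3*g*n - n^2)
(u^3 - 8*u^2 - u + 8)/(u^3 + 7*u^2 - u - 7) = (u - 8)/(u + 7)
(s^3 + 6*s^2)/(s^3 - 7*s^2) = (s + 6)/(s - 7)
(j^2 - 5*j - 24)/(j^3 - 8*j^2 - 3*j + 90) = (j - 8)/(j^2 - 11*j + 30)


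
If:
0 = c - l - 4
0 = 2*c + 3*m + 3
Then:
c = -3*m/2 - 3/2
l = -3*m/2 - 11/2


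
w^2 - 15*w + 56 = (w - 8)*(w - 7)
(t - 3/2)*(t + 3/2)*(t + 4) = t^3 + 4*t^2 - 9*t/4 - 9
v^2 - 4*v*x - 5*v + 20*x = (v - 5)*(v - 4*x)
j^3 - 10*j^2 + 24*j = j*(j - 6)*(j - 4)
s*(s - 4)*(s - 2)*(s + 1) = s^4 - 5*s^3 + 2*s^2 + 8*s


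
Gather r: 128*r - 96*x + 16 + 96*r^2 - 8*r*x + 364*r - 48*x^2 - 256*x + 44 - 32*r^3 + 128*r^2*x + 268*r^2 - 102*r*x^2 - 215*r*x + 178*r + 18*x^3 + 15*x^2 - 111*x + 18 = -32*r^3 + r^2*(128*x + 364) + r*(-102*x^2 - 223*x + 670) + 18*x^3 - 33*x^2 - 463*x + 78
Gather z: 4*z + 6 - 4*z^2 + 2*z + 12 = -4*z^2 + 6*z + 18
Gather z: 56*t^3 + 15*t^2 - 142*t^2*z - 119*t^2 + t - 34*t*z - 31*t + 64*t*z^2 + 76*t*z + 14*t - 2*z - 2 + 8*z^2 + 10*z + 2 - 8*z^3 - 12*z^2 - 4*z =56*t^3 - 104*t^2 - 16*t - 8*z^3 + z^2*(64*t - 4) + z*(-142*t^2 + 42*t + 4)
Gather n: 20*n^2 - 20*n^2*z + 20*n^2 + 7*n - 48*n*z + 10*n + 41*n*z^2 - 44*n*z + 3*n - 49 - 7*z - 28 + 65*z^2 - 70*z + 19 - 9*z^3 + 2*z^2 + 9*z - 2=n^2*(40 - 20*z) + n*(41*z^2 - 92*z + 20) - 9*z^3 + 67*z^2 - 68*z - 60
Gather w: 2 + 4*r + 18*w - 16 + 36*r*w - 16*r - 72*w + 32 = -12*r + w*(36*r - 54) + 18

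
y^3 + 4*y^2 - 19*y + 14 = (y - 2)*(y - 1)*(y + 7)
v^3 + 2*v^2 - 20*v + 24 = (v - 2)^2*(v + 6)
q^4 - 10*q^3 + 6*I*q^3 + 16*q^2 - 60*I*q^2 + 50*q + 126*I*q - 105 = (q - 7)*(q - 3)*(q + I)*(q + 5*I)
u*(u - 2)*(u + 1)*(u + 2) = u^4 + u^3 - 4*u^2 - 4*u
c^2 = c^2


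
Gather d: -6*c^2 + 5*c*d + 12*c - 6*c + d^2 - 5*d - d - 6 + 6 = -6*c^2 + 6*c + d^2 + d*(5*c - 6)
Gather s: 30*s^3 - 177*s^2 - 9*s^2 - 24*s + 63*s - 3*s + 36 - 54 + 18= 30*s^3 - 186*s^2 + 36*s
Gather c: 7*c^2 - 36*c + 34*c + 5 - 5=7*c^2 - 2*c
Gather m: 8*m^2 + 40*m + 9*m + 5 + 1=8*m^2 + 49*m + 6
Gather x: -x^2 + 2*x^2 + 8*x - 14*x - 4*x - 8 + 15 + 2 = x^2 - 10*x + 9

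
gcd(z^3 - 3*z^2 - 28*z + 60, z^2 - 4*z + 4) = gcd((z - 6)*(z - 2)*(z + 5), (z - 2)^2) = z - 2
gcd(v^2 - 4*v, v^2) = v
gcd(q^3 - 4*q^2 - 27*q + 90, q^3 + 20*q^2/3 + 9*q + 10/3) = q + 5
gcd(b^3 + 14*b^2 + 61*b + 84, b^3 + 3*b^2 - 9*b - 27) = b + 3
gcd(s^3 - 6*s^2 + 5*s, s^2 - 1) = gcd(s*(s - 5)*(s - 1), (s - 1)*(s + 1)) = s - 1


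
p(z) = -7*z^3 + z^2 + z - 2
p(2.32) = -81.71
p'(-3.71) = -295.47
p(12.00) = -11942.00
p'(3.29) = -219.73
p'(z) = -21*z^2 + 2*z + 1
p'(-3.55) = -270.75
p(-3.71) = 365.51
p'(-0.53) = -5.96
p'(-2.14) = -99.45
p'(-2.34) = -118.67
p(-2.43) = 101.92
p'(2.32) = -107.39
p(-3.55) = 320.22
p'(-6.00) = -767.00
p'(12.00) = -2999.00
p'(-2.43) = -127.86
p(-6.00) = 1540.00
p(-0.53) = -1.21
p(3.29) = -237.16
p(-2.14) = 69.04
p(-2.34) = 90.83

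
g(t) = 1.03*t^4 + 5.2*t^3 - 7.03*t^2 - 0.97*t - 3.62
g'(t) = 4.12*t^3 + 15.6*t^2 - 14.06*t - 0.97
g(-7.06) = 381.89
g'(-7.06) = -573.96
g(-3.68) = -165.50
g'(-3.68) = 56.71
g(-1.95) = -52.12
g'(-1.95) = 55.22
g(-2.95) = -117.43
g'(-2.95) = 70.50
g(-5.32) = -155.33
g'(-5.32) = -105.00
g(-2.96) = -118.13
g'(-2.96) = 70.48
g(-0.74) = -8.55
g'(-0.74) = 16.31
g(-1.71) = -39.71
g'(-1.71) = 48.09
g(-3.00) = -120.95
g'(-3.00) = 70.37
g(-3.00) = -120.95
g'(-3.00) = 70.37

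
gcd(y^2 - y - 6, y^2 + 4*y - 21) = y - 3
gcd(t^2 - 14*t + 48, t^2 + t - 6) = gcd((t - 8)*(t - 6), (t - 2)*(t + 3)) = 1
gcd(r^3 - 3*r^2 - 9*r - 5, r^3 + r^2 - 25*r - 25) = r^2 - 4*r - 5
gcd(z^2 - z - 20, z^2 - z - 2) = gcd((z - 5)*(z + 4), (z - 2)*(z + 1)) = 1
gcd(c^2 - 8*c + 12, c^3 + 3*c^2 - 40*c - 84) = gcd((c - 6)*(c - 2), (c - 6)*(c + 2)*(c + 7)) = c - 6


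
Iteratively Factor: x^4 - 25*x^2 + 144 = (x - 4)*(x^3 + 4*x^2 - 9*x - 36) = (x - 4)*(x + 4)*(x^2 - 9) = (x - 4)*(x - 3)*(x + 4)*(x + 3)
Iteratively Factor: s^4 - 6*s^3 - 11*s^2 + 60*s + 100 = (s + 2)*(s^3 - 8*s^2 + 5*s + 50) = (s - 5)*(s + 2)*(s^2 - 3*s - 10) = (s - 5)^2*(s + 2)*(s + 2)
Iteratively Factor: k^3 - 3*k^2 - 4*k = (k)*(k^2 - 3*k - 4) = k*(k - 4)*(k + 1)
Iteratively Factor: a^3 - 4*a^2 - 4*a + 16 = (a - 4)*(a^2 - 4) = (a - 4)*(a + 2)*(a - 2)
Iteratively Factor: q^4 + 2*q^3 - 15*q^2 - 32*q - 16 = (q - 4)*(q^3 + 6*q^2 + 9*q + 4) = (q - 4)*(q + 4)*(q^2 + 2*q + 1) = (q - 4)*(q + 1)*(q + 4)*(q + 1)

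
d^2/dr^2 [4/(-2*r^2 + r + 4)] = 8*(-4*r^2 + 2*r + (4*r - 1)^2 + 8)/(-2*r^2 + r + 4)^3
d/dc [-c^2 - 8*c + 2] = -2*c - 8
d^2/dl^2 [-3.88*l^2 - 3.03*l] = -7.76000000000000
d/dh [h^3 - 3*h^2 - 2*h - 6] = 3*h^2 - 6*h - 2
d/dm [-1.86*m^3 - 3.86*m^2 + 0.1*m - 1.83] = -5.58*m^2 - 7.72*m + 0.1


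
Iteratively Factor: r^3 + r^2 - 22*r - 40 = (r + 4)*(r^2 - 3*r - 10) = (r - 5)*(r + 4)*(r + 2)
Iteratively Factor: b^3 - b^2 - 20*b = (b + 4)*(b^2 - 5*b) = (b - 5)*(b + 4)*(b)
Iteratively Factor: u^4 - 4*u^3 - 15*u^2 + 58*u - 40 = (u - 5)*(u^3 + u^2 - 10*u + 8) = (u - 5)*(u + 4)*(u^2 - 3*u + 2) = (u - 5)*(u - 1)*(u + 4)*(u - 2)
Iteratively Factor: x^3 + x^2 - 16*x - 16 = (x + 1)*(x^2 - 16) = (x - 4)*(x + 1)*(x + 4)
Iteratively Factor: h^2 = (h)*(h)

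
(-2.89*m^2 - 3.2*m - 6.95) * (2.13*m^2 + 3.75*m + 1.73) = -6.1557*m^4 - 17.6535*m^3 - 31.8032*m^2 - 31.5985*m - 12.0235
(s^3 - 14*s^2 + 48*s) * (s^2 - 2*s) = s^5 - 16*s^4 + 76*s^3 - 96*s^2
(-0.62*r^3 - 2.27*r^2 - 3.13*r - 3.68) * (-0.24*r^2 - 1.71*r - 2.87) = 0.1488*r^5 + 1.605*r^4 + 6.4123*r^3 + 12.7504*r^2 + 15.2759*r + 10.5616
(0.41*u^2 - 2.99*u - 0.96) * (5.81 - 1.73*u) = -0.7093*u^3 + 7.5548*u^2 - 15.7111*u - 5.5776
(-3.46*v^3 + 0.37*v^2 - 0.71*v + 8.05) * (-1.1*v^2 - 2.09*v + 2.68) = 3.806*v^5 + 6.8244*v^4 - 9.2651*v^3 - 6.3795*v^2 - 18.7273*v + 21.574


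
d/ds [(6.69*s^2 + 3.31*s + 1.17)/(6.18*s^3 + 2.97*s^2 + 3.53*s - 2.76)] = (-41.3442*s^4 - 40.9116*s^3 - 7.9068*s^2 - 43.8786*s - 13.2657)/(38.1924*s^6 + 36.7092*s^5 + 52.4517*s^4 - 13.1454*s^3 - 3.9335*s^2 - 19.4856*s + 7.6176)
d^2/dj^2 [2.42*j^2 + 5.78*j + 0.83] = 4.84000000000000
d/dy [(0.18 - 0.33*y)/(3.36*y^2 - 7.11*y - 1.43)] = (1.1088*y^2 - 1.2096*y + 1.7517)/(11.2896*y^4 - 47.7792*y^3 + 40.9425*y^2 + 20.3346*y + 2.0449)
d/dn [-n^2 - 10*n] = -2*n - 10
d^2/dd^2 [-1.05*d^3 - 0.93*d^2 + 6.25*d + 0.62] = -6.3*d - 1.86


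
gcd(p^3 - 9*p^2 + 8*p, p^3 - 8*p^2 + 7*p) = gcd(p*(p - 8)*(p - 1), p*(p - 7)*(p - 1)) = p^2 - p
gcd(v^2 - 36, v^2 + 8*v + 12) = v + 6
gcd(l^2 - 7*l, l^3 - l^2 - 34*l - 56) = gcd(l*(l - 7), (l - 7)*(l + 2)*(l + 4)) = l - 7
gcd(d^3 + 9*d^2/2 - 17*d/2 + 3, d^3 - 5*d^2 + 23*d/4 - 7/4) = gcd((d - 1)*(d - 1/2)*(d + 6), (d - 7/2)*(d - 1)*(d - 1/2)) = d^2 - 3*d/2 + 1/2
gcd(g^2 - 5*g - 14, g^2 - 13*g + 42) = g - 7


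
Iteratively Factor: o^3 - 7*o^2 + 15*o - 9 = (o - 3)*(o^2 - 4*o + 3) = (o - 3)^2*(o - 1)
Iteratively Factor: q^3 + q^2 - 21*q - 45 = (q + 3)*(q^2 - 2*q - 15) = (q - 5)*(q + 3)*(q + 3)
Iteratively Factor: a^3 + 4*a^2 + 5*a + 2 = (a + 2)*(a^2 + 2*a + 1) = (a + 1)*(a + 2)*(a + 1)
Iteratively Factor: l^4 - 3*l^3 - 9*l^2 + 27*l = (l - 3)*(l^3 - 9*l) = (l - 3)^2*(l^2 + 3*l) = l*(l - 3)^2*(l + 3)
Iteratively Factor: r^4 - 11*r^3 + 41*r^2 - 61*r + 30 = (r - 2)*(r^3 - 9*r^2 + 23*r - 15) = (r - 3)*(r - 2)*(r^2 - 6*r + 5) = (r - 5)*(r - 3)*(r - 2)*(r - 1)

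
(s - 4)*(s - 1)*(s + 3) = s^3 - 2*s^2 - 11*s + 12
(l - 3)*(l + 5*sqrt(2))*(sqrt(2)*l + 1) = sqrt(2)*l^3 - 3*sqrt(2)*l^2 + 11*l^2 - 33*l + 5*sqrt(2)*l - 15*sqrt(2)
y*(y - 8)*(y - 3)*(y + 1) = y^4 - 10*y^3 + 13*y^2 + 24*y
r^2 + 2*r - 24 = (r - 4)*(r + 6)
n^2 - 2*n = n*(n - 2)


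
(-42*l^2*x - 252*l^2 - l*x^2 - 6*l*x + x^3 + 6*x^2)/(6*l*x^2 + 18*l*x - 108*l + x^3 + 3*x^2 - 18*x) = (-7*l + x)/(x - 3)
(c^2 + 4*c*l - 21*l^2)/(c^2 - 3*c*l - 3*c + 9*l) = (c + 7*l)/(c - 3)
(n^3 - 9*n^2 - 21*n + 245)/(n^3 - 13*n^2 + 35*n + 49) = (n + 5)/(n + 1)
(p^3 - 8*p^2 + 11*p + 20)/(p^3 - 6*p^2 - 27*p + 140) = (p^2 - 4*p - 5)/(p^2 - 2*p - 35)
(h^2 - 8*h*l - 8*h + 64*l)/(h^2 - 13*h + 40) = (h - 8*l)/(h - 5)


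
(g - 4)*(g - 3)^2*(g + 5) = g^4 - 5*g^3 - 17*g^2 + 129*g - 180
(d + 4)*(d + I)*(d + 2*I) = d^3 + 4*d^2 + 3*I*d^2 - 2*d + 12*I*d - 8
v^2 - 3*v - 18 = (v - 6)*(v + 3)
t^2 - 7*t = t*(t - 7)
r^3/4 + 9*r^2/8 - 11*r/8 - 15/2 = (r/4 + 1)*(r - 5/2)*(r + 3)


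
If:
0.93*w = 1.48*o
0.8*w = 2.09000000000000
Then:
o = 1.64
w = 2.61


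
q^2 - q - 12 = (q - 4)*(q + 3)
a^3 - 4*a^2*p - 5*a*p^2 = a*(a - 5*p)*(a + p)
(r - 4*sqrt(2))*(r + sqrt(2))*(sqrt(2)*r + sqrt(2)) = sqrt(2)*r^3 - 6*r^2 + sqrt(2)*r^2 - 8*sqrt(2)*r - 6*r - 8*sqrt(2)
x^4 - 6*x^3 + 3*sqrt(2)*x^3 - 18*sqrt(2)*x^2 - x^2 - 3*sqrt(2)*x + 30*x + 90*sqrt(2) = (x - 5)*(x - 3)*(x + 2)*(x + 3*sqrt(2))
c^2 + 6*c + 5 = (c + 1)*(c + 5)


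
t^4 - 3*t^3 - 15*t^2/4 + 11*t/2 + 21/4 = (t - 7/2)*(t - 3/2)*(t + 1)^2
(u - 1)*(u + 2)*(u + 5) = u^3 + 6*u^2 + 3*u - 10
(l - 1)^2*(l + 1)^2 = l^4 - 2*l^2 + 1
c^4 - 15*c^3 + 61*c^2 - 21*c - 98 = (c - 7)^2*(c - 2)*(c + 1)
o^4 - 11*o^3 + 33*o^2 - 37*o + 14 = (o - 7)*(o - 2)*(o - 1)^2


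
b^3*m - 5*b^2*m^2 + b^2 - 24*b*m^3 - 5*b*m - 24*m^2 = (b - 8*m)*(b + 3*m)*(b*m + 1)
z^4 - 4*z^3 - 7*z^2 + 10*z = z*(z - 5)*(z - 1)*(z + 2)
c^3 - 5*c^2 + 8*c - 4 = (c - 2)^2*(c - 1)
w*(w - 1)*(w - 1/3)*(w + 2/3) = w^4 - 2*w^3/3 - 5*w^2/9 + 2*w/9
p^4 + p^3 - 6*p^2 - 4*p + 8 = (p - 2)*(p - 1)*(p + 2)^2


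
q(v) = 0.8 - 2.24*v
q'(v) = -2.24000000000000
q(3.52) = -7.08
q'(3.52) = -2.24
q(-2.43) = 6.24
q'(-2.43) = -2.24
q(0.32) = 0.08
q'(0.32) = -2.24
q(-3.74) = 9.18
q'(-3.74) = -2.24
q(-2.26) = 5.86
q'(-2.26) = -2.24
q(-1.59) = 4.36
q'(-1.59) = -2.24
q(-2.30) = 5.95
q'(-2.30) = -2.24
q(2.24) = -4.22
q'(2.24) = -2.24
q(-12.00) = 27.68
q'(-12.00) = -2.24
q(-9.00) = 20.96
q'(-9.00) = -2.24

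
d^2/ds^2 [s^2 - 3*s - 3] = 2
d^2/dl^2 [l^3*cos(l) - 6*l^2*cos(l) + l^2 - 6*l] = -l^3*cos(l) + 6*sqrt(2)*l^2*cos(l + pi/4) + 24*l*sin(l) + 6*l*cos(l) - 12*cos(l) + 2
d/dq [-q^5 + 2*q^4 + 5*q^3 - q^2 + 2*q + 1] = -5*q^4 + 8*q^3 + 15*q^2 - 2*q + 2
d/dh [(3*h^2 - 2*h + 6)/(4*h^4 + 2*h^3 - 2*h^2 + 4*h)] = (-12*h^5 + 9*h^4 - 44*h^3 - 14*h^2 + 12*h - 12)/(2*h^2*(4*h^6 + 4*h^5 - 3*h^4 + 6*h^3 + 5*h^2 - 4*h + 4))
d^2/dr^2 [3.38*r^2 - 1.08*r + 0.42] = 6.76000000000000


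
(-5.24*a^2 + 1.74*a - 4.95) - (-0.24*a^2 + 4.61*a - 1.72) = -5.0*a^2 - 2.87*a - 3.23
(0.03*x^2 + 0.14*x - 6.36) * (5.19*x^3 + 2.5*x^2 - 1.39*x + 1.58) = 0.1557*x^5 + 0.8016*x^4 - 32.7001*x^3 - 16.0472*x^2 + 9.0616*x - 10.0488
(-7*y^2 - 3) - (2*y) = -7*y^2 - 2*y - 3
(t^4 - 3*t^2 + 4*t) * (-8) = -8*t^4 + 24*t^2 - 32*t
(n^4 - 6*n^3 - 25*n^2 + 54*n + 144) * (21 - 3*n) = -3*n^5 + 39*n^4 - 51*n^3 - 687*n^2 + 702*n + 3024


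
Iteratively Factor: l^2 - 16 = (l + 4)*(l - 4)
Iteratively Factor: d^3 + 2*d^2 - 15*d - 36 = (d + 3)*(d^2 - d - 12) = (d - 4)*(d + 3)*(d + 3)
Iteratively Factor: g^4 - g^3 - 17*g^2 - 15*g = (g)*(g^3 - g^2 - 17*g - 15) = g*(g + 3)*(g^2 - 4*g - 5) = g*(g + 1)*(g + 3)*(g - 5)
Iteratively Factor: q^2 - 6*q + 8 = (q - 2)*(q - 4)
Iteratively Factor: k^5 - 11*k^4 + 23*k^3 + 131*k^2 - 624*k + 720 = (k - 3)*(k^4 - 8*k^3 - k^2 + 128*k - 240) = (k - 3)^2*(k^3 - 5*k^2 - 16*k + 80) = (k - 3)^2*(k + 4)*(k^2 - 9*k + 20) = (k - 4)*(k - 3)^2*(k + 4)*(k - 5)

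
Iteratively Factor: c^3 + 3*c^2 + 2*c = (c + 1)*(c^2 + 2*c) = (c + 1)*(c + 2)*(c)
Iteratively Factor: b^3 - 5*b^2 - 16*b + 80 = (b - 5)*(b^2 - 16) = (b - 5)*(b + 4)*(b - 4)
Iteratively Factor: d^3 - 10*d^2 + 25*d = (d - 5)*(d^2 - 5*d) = d*(d - 5)*(d - 5)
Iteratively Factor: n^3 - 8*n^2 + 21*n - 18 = (n - 3)*(n^2 - 5*n + 6) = (n - 3)^2*(n - 2)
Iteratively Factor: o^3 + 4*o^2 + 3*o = (o + 1)*(o^2 + 3*o) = o*(o + 1)*(o + 3)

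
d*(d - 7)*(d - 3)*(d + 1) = d^4 - 9*d^3 + 11*d^2 + 21*d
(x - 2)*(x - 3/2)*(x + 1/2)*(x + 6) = x^4 + 3*x^3 - 67*x^2/4 + 9*x + 9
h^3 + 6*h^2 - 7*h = h*(h - 1)*(h + 7)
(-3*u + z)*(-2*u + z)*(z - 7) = 6*u^2*z - 42*u^2 - 5*u*z^2 + 35*u*z + z^3 - 7*z^2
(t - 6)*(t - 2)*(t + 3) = t^3 - 5*t^2 - 12*t + 36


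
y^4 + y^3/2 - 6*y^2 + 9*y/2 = y*(y - 3/2)*(y - 1)*(y + 3)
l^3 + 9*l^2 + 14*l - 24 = (l - 1)*(l + 4)*(l + 6)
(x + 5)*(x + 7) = x^2 + 12*x + 35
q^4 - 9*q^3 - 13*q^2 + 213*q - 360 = (q - 8)*(q - 3)^2*(q + 5)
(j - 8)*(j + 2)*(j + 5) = j^3 - j^2 - 46*j - 80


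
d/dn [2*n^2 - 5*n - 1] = 4*n - 5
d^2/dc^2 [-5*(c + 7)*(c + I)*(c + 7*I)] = -30*c - 70 - 80*I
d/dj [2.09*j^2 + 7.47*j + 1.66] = 4.18*j + 7.47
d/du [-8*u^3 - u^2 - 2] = 2*u*(-12*u - 1)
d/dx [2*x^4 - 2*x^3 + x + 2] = 8*x^3 - 6*x^2 + 1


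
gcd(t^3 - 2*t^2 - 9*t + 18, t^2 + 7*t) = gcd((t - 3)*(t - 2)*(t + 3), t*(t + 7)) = 1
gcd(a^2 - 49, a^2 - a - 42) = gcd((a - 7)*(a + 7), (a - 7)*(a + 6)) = a - 7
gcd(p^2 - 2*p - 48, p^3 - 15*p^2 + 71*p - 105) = 1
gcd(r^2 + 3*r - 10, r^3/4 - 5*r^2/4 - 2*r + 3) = 1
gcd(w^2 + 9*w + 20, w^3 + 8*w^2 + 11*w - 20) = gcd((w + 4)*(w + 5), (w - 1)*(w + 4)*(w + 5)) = w^2 + 9*w + 20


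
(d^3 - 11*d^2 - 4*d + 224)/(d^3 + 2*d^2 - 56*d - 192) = (d - 7)/(d + 6)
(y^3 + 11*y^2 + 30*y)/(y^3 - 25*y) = (y + 6)/(y - 5)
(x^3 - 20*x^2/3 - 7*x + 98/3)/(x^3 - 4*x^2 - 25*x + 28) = (3*x^2 + x - 14)/(3*(x^2 + 3*x - 4))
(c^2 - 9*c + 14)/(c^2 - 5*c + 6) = (c - 7)/(c - 3)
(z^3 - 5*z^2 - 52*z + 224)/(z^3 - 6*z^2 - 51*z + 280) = (z - 4)/(z - 5)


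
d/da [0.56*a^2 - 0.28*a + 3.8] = 1.12*a - 0.28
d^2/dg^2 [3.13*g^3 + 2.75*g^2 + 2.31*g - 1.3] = 18.78*g + 5.5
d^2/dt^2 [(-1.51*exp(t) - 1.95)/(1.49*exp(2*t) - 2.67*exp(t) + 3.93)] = (-3.352351*exp(4*t) - 23.324013*exp(3*t) + 76.325697*exp(2*t) + 15.928524*exp(t) - 43.783344)*exp(t)/(3.307949*exp(6*t) - 17.783001*exp(5*t) + 58.041162*exp(4*t) - 112.842477*exp(3*t) + 153.088434*exp(2*t) - 123.713649*exp(t) + 60.698457)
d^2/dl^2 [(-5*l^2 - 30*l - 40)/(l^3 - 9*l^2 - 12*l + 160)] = 10*(-l^3 - 6*l^2 + 198*l - 778)/(l^6 - 39*l^5 + 627*l^4 - 5317*l^3 + 25080*l^2 - 62400*l + 64000)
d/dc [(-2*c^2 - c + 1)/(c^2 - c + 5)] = (3*c^2 - 22*c - 4)/(c^4 - 2*c^3 + 11*c^2 - 10*c + 25)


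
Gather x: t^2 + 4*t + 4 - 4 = t^2 + 4*t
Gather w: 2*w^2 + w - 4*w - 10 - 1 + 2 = 2*w^2 - 3*w - 9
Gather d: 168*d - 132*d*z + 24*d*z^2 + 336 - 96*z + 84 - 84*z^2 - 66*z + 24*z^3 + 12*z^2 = d*(24*z^2 - 132*z + 168) + 24*z^3 - 72*z^2 - 162*z + 420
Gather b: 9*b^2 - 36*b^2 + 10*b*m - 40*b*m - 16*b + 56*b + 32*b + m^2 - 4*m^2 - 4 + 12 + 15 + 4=-27*b^2 + b*(72 - 30*m) - 3*m^2 + 27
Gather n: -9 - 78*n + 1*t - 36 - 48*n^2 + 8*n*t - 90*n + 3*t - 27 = -48*n^2 + n*(8*t - 168) + 4*t - 72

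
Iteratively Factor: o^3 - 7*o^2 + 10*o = (o - 2)*(o^2 - 5*o) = (o - 5)*(o - 2)*(o)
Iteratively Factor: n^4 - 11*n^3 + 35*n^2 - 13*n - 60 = (n - 4)*(n^3 - 7*n^2 + 7*n + 15) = (n - 5)*(n - 4)*(n^2 - 2*n - 3) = (n - 5)*(n - 4)*(n - 3)*(n + 1)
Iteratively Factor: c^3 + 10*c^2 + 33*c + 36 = (c + 4)*(c^2 + 6*c + 9) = (c + 3)*(c + 4)*(c + 3)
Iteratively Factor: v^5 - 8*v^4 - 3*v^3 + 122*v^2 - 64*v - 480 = (v + 2)*(v^4 - 10*v^3 + 17*v^2 + 88*v - 240) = (v + 2)*(v + 3)*(v^3 - 13*v^2 + 56*v - 80) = (v - 4)*(v + 2)*(v + 3)*(v^2 - 9*v + 20) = (v - 4)^2*(v + 2)*(v + 3)*(v - 5)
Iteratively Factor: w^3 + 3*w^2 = (w)*(w^2 + 3*w) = w^2*(w + 3)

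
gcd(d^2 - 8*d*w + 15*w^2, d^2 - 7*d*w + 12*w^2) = -d + 3*w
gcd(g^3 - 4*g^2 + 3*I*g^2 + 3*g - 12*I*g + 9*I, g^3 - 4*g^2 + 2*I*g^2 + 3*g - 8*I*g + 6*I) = g^2 - 4*g + 3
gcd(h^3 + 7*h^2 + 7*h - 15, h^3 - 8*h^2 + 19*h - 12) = h - 1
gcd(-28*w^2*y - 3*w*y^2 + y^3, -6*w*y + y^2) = y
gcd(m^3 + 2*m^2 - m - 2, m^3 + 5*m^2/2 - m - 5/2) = m^2 - 1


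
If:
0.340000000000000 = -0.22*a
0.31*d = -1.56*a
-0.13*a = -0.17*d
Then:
No Solution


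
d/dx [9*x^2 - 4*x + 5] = 18*x - 4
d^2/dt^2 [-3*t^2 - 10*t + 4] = -6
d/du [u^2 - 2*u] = 2*u - 2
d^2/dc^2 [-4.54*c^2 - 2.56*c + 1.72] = -9.08000000000000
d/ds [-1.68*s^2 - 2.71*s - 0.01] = -3.36*s - 2.71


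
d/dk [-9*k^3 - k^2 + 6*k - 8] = -27*k^2 - 2*k + 6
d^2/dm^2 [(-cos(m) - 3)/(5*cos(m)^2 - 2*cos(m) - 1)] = 10*(-45*(1 - cos(2*m))^2*cos(m) - 62*(1 - cos(2*m))^2 - 40*cos(m) - 96*cos(2*m) - 18*cos(3*m) + 10*cos(5*m) + 192)/(4*cos(m) - 5*cos(2*m) - 3)^3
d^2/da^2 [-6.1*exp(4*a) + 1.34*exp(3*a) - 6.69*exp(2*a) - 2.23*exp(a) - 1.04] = (-97.6*exp(3*a) + 12.06*exp(2*a) - 26.76*exp(a) - 2.23)*exp(a)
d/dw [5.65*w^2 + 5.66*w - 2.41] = 11.3*w + 5.66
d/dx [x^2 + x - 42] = 2*x + 1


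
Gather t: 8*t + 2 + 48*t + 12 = 56*t + 14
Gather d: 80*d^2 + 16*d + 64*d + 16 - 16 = 80*d^2 + 80*d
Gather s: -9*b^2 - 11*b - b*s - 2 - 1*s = -9*b^2 - 11*b + s*(-b - 1) - 2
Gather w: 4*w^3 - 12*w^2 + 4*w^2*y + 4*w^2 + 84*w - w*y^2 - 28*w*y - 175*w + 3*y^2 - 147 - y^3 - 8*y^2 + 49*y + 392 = 4*w^3 + w^2*(4*y - 8) + w*(-y^2 - 28*y - 91) - y^3 - 5*y^2 + 49*y + 245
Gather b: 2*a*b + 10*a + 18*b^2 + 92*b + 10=10*a + 18*b^2 + b*(2*a + 92) + 10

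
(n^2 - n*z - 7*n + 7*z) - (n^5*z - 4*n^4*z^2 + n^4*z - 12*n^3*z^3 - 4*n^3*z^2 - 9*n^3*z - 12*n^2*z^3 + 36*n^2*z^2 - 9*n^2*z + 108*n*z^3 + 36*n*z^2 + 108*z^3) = -n^5*z + 4*n^4*z^2 - n^4*z + 12*n^3*z^3 + 4*n^3*z^2 + 9*n^3*z + 12*n^2*z^3 - 36*n^2*z^2 + 9*n^2*z + n^2 - 108*n*z^3 - 36*n*z^2 - n*z - 7*n - 108*z^3 + 7*z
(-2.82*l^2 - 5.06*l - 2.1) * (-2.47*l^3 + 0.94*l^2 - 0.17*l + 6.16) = 6.9654*l^5 + 9.8474*l^4 + 0.910000000000001*l^3 - 18.485*l^2 - 30.8126*l - 12.936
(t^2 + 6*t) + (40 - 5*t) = t^2 + t + 40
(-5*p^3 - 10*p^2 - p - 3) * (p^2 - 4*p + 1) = -5*p^5 + 10*p^4 + 34*p^3 - 9*p^2 + 11*p - 3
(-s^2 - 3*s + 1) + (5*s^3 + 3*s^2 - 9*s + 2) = 5*s^3 + 2*s^2 - 12*s + 3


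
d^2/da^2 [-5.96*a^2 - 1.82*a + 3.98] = -11.9200000000000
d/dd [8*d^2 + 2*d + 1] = 16*d + 2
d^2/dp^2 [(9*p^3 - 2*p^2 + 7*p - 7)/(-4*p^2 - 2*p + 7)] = 2*(-416*p^3 + 882*p^2 - 1743*p + 224)/(64*p^6 + 96*p^5 - 288*p^4 - 328*p^3 + 504*p^2 + 294*p - 343)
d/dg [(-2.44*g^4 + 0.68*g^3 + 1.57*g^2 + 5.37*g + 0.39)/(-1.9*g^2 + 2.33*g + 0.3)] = (9.272*g^5 - 18.3476*g^4 + 0.2408*g^3 + 14.4731*g^2 + 2.424*g + 0.7023)/(3.61*g^4 - 8.854*g^3 + 4.2889*g^2 + 1.398*g + 0.09)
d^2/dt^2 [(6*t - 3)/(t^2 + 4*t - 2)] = 6*(4*(t + 2)^2*(2*t - 1) - (6*t + 7)*(t^2 + 4*t - 2))/(t^2 + 4*t - 2)^3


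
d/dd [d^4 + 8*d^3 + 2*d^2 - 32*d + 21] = 4*d^3 + 24*d^2 + 4*d - 32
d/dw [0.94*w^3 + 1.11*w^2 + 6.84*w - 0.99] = 2.82*w^2 + 2.22*w + 6.84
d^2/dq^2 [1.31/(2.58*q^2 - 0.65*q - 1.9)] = (17.439768*q^2 - 4.39374*q - 1.31*(5.16*q - 0.65)*(10.32*q - 1.3) - 12.84324)/(-2.58*q^2 + 0.65*q + 1.9)^3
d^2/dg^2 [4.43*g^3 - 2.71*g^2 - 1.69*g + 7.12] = 26.58*g - 5.42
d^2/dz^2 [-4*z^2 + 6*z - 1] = -8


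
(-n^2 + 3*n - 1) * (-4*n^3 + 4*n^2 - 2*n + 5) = 4*n^5 - 16*n^4 + 18*n^3 - 15*n^2 + 17*n - 5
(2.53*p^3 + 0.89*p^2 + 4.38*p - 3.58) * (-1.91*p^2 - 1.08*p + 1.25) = -4.8323*p^5 - 4.4323*p^4 - 6.1645*p^3 + 3.2199*p^2 + 9.3414*p - 4.475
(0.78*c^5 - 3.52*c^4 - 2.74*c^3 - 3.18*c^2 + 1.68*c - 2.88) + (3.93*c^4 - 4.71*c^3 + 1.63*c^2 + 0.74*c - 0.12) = 0.78*c^5 + 0.41*c^4 - 7.45*c^3 - 1.55*c^2 + 2.42*c - 3.0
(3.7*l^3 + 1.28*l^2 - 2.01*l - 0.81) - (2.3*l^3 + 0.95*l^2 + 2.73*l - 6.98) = 1.4*l^3 + 0.33*l^2 - 4.74*l + 6.17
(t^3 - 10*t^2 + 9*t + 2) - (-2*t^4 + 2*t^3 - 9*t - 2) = 2*t^4 - t^3 - 10*t^2 + 18*t + 4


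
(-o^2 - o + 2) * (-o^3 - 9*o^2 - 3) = o^5 + 10*o^4 + 7*o^3 - 15*o^2 + 3*o - 6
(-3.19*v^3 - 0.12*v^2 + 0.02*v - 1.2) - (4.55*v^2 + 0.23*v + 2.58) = -3.19*v^3 - 4.67*v^2 - 0.21*v - 3.78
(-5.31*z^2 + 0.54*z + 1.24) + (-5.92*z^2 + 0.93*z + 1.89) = -11.23*z^2 + 1.47*z + 3.13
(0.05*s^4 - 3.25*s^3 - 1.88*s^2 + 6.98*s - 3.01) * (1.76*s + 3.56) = 0.088*s^5 - 5.542*s^4 - 14.8788*s^3 + 5.592*s^2 + 19.5512*s - 10.7156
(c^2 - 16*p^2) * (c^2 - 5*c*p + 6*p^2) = c^4 - 5*c^3*p - 10*c^2*p^2 + 80*c*p^3 - 96*p^4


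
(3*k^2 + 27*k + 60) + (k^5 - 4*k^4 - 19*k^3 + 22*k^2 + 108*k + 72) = k^5 - 4*k^4 - 19*k^3 + 25*k^2 + 135*k + 132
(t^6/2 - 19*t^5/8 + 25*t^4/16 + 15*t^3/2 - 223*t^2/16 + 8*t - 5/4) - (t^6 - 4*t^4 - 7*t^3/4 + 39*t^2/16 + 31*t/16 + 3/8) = -t^6/2 - 19*t^5/8 + 89*t^4/16 + 37*t^3/4 - 131*t^2/8 + 97*t/16 - 13/8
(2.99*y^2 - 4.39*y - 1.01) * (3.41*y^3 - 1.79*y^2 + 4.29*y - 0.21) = 10.1959*y^5 - 20.322*y^4 + 17.2411*y^3 - 17.6531*y^2 - 3.411*y + 0.2121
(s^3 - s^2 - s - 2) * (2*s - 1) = 2*s^4 - 3*s^3 - s^2 - 3*s + 2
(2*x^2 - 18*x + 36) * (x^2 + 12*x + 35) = 2*x^4 + 6*x^3 - 110*x^2 - 198*x + 1260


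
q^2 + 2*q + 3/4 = (q + 1/2)*(q + 3/2)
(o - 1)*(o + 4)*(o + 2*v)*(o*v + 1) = o^4*v + 2*o^3*v^2 + 3*o^3*v + o^3 + 6*o^2*v^2 - 2*o^2*v + 3*o^2 - 8*o*v^2 + 6*o*v - 4*o - 8*v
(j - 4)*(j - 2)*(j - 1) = j^3 - 7*j^2 + 14*j - 8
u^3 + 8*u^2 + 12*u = u*(u + 2)*(u + 6)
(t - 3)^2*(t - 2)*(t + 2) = t^4 - 6*t^3 + 5*t^2 + 24*t - 36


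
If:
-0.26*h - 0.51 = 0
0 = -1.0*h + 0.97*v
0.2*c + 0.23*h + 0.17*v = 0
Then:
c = 3.97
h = -1.96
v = -2.02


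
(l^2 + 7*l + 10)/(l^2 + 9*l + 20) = (l + 2)/(l + 4)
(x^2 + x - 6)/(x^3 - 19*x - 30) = (x - 2)/(x^2 - 3*x - 10)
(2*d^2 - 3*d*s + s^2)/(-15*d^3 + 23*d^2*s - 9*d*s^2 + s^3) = (-2*d + s)/(15*d^2 - 8*d*s + s^2)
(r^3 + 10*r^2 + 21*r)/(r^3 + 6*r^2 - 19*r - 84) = r/(r - 4)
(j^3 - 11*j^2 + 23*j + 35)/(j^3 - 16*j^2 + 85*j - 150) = (j^2 - 6*j - 7)/(j^2 - 11*j + 30)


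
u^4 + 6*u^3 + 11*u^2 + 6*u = u*(u + 1)*(u + 2)*(u + 3)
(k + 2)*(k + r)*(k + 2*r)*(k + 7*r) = k^4 + 10*k^3*r + 2*k^3 + 23*k^2*r^2 + 20*k^2*r + 14*k*r^3 + 46*k*r^2 + 28*r^3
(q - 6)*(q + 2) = q^2 - 4*q - 12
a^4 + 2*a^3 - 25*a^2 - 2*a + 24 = (a - 4)*(a - 1)*(a + 1)*(a + 6)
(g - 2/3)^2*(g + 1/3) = g^3 - g^2 + 4/27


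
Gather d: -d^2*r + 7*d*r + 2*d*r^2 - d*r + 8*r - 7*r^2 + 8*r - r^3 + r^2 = -d^2*r + d*(2*r^2 + 6*r) - r^3 - 6*r^2 + 16*r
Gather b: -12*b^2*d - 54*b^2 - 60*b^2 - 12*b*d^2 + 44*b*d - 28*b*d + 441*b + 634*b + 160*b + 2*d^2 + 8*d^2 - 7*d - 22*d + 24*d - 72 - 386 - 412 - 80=b^2*(-12*d - 114) + b*(-12*d^2 + 16*d + 1235) + 10*d^2 - 5*d - 950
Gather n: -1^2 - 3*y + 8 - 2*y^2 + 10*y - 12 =-2*y^2 + 7*y - 5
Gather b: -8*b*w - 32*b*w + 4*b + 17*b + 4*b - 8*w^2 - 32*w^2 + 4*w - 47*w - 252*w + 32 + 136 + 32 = b*(25 - 40*w) - 40*w^2 - 295*w + 200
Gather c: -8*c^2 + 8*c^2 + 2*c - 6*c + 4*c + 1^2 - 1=0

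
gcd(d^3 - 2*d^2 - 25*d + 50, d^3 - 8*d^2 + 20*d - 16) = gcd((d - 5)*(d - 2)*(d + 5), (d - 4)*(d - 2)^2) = d - 2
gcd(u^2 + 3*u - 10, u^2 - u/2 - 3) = u - 2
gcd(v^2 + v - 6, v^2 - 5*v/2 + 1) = v - 2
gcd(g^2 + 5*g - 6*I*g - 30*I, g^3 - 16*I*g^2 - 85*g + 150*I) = g - 6*I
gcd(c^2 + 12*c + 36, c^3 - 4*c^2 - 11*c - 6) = 1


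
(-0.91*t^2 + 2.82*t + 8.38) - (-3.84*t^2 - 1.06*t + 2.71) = 2.93*t^2 + 3.88*t + 5.67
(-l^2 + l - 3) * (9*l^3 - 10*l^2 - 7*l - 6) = -9*l^5 + 19*l^4 - 30*l^3 + 29*l^2 + 15*l + 18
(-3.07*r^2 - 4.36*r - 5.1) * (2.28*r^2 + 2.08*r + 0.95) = -6.9996*r^4 - 16.3264*r^3 - 23.6133*r^2 - 14.75*r - 4.845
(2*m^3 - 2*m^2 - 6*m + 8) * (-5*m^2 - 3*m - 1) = -10*m^5 + 4*m^4 + 34*m^3 - 20*m^2 - 18*m - 8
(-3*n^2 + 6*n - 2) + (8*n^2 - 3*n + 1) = 5*n^2 + 3*n - 1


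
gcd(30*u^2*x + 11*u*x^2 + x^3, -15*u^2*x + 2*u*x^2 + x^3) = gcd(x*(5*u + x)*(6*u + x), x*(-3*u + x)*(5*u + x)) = 5*u*x + x^2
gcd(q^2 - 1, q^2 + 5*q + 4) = q + 1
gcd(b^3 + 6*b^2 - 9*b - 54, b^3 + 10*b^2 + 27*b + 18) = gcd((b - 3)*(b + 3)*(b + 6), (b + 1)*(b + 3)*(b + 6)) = b^2 + 9*b + 18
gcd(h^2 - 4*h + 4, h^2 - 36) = 1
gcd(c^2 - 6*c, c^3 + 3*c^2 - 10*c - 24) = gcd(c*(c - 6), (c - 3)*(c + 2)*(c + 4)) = 1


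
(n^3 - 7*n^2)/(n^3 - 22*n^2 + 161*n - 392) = n^2/(n^2 - 15*n + 56)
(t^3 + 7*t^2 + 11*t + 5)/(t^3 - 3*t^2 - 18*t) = (t^3 + 7*t^2 + 11*t + 5)/(t*(t^2 - 3*t - 18))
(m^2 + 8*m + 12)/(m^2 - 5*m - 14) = (m + 6)/(m - 7)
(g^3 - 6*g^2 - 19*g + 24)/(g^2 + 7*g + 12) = (g^2 - 9*g + 8)/(g + 4)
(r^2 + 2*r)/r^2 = (r + 2)/r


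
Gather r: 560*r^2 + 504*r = 560*r^2 + 504*r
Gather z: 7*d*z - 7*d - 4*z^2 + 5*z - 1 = -7*d - 4*z^2 + z*(7*d + 5) - 1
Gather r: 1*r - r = 0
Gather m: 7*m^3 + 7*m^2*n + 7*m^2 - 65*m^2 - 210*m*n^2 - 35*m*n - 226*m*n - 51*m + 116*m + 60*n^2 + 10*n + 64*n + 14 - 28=7*m^3 + m^2*(7*n - 58) + m*(-210*n^2 - 261*n + 65) + 60*n^2 + 74*n - 14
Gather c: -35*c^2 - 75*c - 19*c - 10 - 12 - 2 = -35*c^2 - 94*c - 24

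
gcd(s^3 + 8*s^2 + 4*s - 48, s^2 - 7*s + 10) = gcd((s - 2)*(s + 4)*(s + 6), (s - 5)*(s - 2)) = s - 2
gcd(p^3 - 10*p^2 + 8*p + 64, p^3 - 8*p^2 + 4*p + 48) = p^2 - 2*p - 8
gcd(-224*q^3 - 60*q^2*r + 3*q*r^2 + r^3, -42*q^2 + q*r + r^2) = 7*q + r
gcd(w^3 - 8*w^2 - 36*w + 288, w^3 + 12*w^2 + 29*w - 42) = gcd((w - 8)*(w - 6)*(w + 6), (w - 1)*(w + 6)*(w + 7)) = w + 6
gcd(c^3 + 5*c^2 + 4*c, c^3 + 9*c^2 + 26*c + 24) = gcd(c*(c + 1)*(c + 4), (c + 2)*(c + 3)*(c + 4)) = c + 4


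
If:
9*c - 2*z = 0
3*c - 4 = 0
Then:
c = 4/3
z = 6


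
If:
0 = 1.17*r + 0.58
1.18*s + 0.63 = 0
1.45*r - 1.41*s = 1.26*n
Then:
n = 0.03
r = -0.50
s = -0.53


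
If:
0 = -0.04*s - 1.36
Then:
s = -34.00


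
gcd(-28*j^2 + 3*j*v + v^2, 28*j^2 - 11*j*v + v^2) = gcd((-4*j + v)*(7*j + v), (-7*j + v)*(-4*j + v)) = -4*j + v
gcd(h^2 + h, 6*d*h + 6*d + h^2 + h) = h + 1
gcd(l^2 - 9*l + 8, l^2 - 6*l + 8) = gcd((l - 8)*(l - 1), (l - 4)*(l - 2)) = 1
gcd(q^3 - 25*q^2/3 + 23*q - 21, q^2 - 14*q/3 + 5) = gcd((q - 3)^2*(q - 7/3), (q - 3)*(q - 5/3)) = q - 3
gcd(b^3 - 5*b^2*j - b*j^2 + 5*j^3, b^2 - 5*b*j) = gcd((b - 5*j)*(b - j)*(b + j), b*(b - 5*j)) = b - 5*j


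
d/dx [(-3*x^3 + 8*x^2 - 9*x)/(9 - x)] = (6*x^3 - 89*x^2 + 144*x - 81)/(x^2 - 18*x + 81)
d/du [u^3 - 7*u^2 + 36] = u*(3*u - 14)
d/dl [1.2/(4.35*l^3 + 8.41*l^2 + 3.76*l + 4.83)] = (-15.66*l^2 - 20.184*l - 4.512)/(4.35*l^3 + 8.41*l^2 + 3.76*l + 4.83)^2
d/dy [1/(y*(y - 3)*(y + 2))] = (-y*(y - 3) - y*(y + 2) - (y - 3)*(y + 2))/(y^2*(y - 3)^2*(y + 2)^2)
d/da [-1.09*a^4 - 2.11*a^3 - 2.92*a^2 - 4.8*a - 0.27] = -4.36*a^3 - 6.33*a^2 - 5.84*a - 4.8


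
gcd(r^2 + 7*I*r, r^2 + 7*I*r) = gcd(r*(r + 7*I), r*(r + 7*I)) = r^2 + 7*I*r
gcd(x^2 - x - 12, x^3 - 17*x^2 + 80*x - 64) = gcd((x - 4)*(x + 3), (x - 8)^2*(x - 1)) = 1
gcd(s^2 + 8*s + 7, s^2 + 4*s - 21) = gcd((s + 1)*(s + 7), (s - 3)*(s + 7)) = s + 7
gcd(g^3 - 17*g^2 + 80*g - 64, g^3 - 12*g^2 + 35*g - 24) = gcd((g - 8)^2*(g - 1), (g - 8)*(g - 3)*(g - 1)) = g^2 - 9*g + 8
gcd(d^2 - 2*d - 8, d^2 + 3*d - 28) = d - 4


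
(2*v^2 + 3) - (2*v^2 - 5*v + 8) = 5*v - 5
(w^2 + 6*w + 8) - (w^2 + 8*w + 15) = -2*w - 7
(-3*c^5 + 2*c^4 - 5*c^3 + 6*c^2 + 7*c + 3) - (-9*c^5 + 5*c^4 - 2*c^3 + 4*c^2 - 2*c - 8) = 6*c^5 - 3*c^4 - 3*c^3 + 2*c^2 + 9*c + 11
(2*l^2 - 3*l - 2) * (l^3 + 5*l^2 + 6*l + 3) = 2*l^5 + 7*l^4 - 5*l^3 - 22*l^2 - 21*l - 6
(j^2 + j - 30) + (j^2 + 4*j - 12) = 2*j^2 + 5*j - 42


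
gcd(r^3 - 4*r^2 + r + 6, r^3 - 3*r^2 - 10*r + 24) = r - 2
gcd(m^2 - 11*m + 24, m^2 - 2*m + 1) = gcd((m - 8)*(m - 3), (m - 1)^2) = 1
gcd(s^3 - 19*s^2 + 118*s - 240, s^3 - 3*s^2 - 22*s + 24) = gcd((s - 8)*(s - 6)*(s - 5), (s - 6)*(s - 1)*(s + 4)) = s - 6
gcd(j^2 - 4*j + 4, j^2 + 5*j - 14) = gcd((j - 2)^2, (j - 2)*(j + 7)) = j - 2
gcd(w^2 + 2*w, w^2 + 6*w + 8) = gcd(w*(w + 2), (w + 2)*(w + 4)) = w + 2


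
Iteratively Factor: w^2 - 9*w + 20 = (w - 4)*(w - 5)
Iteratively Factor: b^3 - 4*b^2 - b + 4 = (b + 1)*(b^2 - 5*b + 4) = (b - 1)*(b + 1)*(b - 4)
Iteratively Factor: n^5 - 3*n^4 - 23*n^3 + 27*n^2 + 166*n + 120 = (n - 5)*(n^4 + 2*n^3 - 13*n^2 - 38*n - 24) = (n - 5)*(n - 4)*(n^3 + 6*n^2 + 11*n + 6) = (n - 5)*(n - 4)*(n + 2)*(n^2 + 4*n + 3) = (n - 5)*(n - 4)*(n + 1)*(n + 2)*(n + 3)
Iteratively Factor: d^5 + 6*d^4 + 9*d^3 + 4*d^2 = (d + 1)*(d^4 + 5*d^3 + 4*d^2) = d*(d + 1)*(d^3 + 5*d^2 + 4*d) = d^2*(d + 1)*(d^2 + 5*d + 4) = d^2*(d + 1)*(d + 4)*(d + 1)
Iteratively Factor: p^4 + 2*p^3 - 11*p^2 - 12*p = (p)*(p^3 + 2*p^2 - 11*p - 12) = p*(p - 3)*(p^2 + 5*p + 4) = p*(p - 3)*(p + 4)*(p + 1)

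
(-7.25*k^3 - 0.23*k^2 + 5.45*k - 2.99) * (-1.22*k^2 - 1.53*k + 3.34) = 8.845*k^5 + 11.3731*k^4 - 30.5121*k^3 - 5.4589*k^2 + 22.7777*k - 9.9866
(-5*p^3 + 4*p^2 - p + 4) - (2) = -5*p^3 + 4*p^2 - p + 2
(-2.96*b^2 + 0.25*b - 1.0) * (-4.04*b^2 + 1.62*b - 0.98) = 11.9584*b^4 - 5.8052*b^3 + 7.3458*b^2 - 1.865*b + 0.98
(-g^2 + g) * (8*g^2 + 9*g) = -8*g^4 - g^3 + 9*g^2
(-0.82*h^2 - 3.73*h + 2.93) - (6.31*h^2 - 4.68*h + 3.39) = -7.13*h^2 + 0.95*h - 0.46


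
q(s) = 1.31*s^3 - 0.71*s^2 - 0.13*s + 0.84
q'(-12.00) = 582.83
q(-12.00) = -2363.52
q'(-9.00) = 330.98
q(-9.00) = -1010.49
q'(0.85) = 1.50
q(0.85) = 1.02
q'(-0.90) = 4.33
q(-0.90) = -0.57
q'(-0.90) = 4.33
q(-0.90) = -0.57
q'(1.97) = 12.32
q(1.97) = 7.84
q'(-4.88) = 100.39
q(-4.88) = -167.67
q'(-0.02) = -0.10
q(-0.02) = 0.84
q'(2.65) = 23.71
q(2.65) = 19.89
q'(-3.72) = 59.54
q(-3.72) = -75.94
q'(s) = 3.93*s^2 - 1.42*s - 0.13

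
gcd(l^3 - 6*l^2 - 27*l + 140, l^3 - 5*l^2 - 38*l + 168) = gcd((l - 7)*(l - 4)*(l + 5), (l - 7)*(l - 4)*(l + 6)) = l^2 - 11*l + 28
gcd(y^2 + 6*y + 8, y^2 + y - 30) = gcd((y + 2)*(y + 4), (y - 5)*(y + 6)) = 1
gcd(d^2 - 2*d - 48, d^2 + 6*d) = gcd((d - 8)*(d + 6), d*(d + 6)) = d + 6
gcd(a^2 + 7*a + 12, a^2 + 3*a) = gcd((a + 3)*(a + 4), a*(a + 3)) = a + 3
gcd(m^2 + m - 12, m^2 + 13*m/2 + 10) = m + 4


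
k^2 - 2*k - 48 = (k - 8)*(k + 6)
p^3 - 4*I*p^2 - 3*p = p*(p - 3*I)*(p - I)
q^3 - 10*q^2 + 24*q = q*(q - 6)*(q - 4)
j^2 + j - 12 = (j - 3)*(j + 4)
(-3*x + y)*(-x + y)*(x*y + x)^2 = 3*x^4*y^2 + 6*x^4*y + 3*x^4 - 4*x^3*y^3 - 8*x^3*y^2 - 4*x^3*y + x^2*y^4 + 2*x^2*y^3 + x^2*y^2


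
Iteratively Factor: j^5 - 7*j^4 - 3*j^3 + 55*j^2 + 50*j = (j)*(j^4 - 7*j^3 - 3*j^2 + 55*j + 50) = j*(j + 1)*(j^3 - 8*j^2 + 5*j + 50) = j*(j + 1)*(j + 2)*(j^2 - 10*j + 25) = j*(j - 5)*(j + 1)*(j + 2)*(j - 5)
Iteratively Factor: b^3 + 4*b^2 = (b)*(b^2 + 4*b) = b*(b + 4)*(b)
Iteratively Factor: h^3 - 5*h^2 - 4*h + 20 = (h - 2)*(h^2 - 3*h - 10) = (h - 5)*(h - 2)*(h + 2)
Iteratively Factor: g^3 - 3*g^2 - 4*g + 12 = (g - 2)*(g^2 - g - 6) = (g - 2)*(g + 2)*(g - 3)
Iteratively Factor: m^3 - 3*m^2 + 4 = (m - 2)*(m^2 - m - 2) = (m - 2)^2*(m + 1)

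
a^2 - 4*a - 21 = (a - 7)*(a + 3)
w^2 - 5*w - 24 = (w - 8)*(w + 3)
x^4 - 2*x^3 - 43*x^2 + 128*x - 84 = (x - 6)*(x - 2)*(x - 1)*(x + 7)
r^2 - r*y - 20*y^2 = (r - 5*y)*(r + 4*y)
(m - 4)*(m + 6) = m^2 + 2*m - 24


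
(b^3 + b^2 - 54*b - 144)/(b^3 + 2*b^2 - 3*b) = (b^2 - 2*b - 48)/(b*(b - 1))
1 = 1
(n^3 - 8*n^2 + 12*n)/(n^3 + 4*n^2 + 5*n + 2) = n*(n^2 - 8*n + 12)/(n^3 + 4*n^2 + 5*n + 2)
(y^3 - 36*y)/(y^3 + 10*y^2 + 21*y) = (y^2 - 36)/(y^2 + 10*y + 21)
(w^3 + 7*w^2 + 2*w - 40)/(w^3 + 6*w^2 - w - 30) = (w + 4)/(w + 3)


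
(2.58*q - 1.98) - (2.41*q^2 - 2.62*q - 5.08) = -2.41*q^2 + 5.2*q + 3.1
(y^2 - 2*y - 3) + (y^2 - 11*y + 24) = 2*y^2 - 13*y + 21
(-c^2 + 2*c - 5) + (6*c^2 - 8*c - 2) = 5*c^2 - 6*c - 7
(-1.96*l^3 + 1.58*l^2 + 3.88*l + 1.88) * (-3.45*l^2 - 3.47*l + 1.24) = 6.762*l^5 + 1.3502*l^4 - 21.299*l^3 - 17.9904*l^2 - 1.7124*l + 2.3312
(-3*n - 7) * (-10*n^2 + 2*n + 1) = 30*n^3 + 64*n^2 - 17*n - 7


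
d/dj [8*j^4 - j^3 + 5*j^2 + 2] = j*(32*j^2 - 3*j + 10)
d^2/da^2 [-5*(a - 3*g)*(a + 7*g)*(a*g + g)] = 10*g*(-3*a - 4*g - 1)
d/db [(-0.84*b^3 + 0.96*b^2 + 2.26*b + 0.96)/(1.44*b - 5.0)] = (-2.4192*b^3 + 13.9824*b^2 - 9.6*b - 12.6824)/(2.0736*b^2 - 14.4*b + 25.0)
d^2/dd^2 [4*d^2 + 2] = 8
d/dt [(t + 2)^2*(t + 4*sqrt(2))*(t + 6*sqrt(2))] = 4*t^3 + 12*t^2 + 30*sqrt(2)*t^2 + 104*t + 80*sqrt(2)*t + 40*sqrt(2) + 192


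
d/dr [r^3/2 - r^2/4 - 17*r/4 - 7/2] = 3*r^2/2 - r/2 - 17/4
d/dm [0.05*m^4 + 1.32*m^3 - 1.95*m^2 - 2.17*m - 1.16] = 0.2*m^3 + 3.96*m^2 - 3.9*m - 2.17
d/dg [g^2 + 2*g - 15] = 2*g + 2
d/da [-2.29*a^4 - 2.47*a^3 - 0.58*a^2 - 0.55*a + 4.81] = -9.16*a^3 - 7.41*a^2 - 1.16*a - 0.55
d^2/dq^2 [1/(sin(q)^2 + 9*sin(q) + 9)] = (-4*sin(q)^4 - 27*sin(q)^3 - 39*sin(q)^2 + 135*sin(q) + 144)/(sin(q)^2 + 9*sin(q) + 9)^3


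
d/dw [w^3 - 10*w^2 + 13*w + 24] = 3*w^2 - 20*w + 13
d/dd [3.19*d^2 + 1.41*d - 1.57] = 6.38*d + 1.41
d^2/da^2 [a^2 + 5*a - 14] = 2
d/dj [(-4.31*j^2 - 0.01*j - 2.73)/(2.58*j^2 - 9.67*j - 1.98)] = (41.7035*j^2 + 31.1544*j - 26.3793)/(6.6564*j^4 - 49.8972*j^3 + 83.2921*j^2 + 38.2932*j + 3.9204)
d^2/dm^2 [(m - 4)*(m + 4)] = 2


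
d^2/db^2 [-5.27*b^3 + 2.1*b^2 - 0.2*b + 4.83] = 4.2 - 31.62*b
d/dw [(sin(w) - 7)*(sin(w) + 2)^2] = 3*(sin(w) - 4)*(sin(w) + 2)*cos(w)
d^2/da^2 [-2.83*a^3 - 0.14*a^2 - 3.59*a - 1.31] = -16.98*a - 0.28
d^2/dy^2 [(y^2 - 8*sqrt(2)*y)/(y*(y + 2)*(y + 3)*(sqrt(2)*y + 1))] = 2*(6*y^5 - 93*sqrt(2)*y^4 + 30*y^4 - 635*sqrt(2)*y^3 - 89*y^3 - 1548*sqrt(2)*y^2 - 720*y^2 - 1650*sqrt(2)*y - 1218*y - 764*sqrt(2) - 510)/(2*sqrt(2)*y^9 + 6*y^8 + 30*sqrt(2)*y^8 + 90*y^7 + 189*sqrt(2)*y^7 + 559*y^6 + 655*sqrt(2)*y^6 + 1845*y^5 + 1395*sqrt(2)*y^5 + 1995*sqrt(2)*y^4 + 3441*y^4 + 2106*sqrt(2)*y^3 + 3545*y^3 + 1854*y^2 + 1620*sqrt(2)*y^2 + 540*y + 648*sqrt(2)*y + 216)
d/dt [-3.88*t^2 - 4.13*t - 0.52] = -7.76*t - 4.13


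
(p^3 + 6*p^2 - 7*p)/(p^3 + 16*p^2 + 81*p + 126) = p*(p - 1)/(p^2 + 9*p + 18)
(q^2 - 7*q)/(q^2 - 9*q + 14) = q/(q - 2)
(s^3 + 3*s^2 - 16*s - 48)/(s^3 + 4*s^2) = (s^2 - s - 12)/s^2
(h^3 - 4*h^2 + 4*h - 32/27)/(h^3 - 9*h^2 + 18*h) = (h^3 - 4*h^2 + 4*h - 32/27)/(h*(h^2 - 9*h + 18))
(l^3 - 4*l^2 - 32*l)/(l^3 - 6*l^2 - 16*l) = (l + 4)/(l + 2)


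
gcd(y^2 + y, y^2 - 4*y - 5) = y + 1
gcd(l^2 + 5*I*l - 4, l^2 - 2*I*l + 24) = l + 4*I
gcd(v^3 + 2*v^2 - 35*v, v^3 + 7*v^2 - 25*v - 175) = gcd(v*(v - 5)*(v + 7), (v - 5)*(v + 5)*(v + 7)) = v^2 + 2*v - 35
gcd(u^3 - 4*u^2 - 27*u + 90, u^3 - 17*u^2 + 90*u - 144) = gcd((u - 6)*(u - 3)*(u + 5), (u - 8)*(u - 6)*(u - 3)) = u^2 - 9*u + 18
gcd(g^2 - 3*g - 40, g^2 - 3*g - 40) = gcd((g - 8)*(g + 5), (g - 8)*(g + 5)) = g^2 - 3*g - 40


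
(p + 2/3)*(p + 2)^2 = p^3 + 14*p^2/3 + 20*p/3 + 8/3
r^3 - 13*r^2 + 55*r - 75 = (r - 5)^2*(r - 3)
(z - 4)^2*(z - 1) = z^3 - 9*z^2 + 24*z - 16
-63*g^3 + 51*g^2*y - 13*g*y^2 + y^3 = (-7*g + y)*(-3*g + y)^2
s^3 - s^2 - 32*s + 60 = (s - 5)*(s - 2)*(s + 6)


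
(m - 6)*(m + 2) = m^2 - 4*m - 12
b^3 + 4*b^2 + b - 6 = (b - 1)*(b + 2)*(b + 3)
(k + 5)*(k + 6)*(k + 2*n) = k^3 + 2*k^2*n + 11*k^2 + 22*k*n + 30*k + 60*n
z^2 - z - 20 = (z - 5)*(z + 4)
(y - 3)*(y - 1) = y^2 - 4*y + 3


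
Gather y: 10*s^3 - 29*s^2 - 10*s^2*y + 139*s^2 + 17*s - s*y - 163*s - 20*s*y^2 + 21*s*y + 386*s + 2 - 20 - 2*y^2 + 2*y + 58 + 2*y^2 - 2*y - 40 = 10*s^3 + 110*s^2 - 20*s*y^2 + 240*s + y*(-10*s^2 + 20*s)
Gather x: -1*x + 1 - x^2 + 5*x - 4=-x^2 + 4*x - 3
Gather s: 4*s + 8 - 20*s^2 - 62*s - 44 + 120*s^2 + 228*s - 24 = 100*s^2 + 170*s - 60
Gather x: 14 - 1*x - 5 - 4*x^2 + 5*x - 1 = -4*x^2 + 4*x + 8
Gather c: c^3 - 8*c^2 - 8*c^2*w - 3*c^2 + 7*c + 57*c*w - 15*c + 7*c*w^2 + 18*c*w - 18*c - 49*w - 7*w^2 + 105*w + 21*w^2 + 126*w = c^3 + c^2*(-8*w - 11) + c*(7*w^2 + 75*w - 26) + 14*w^2 + 182*w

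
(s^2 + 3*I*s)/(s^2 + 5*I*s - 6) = s/(s + 2*I)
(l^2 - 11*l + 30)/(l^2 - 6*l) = (l - 5)/l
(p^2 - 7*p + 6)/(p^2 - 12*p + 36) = (p - 1)/(p - 6)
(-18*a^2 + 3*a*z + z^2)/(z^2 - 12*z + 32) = (-18*a^2 + 3*a*z + z^2)/(z^2 - 12*z + 32)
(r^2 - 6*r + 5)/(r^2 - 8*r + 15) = (r - 1)/(r - 3)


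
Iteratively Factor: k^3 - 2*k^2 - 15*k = (k)*(k^2 - 2*k - 15) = k*(k + 3)*(k - 5)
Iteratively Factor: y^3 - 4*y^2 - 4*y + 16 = (y - 4)*(y^2 - 4) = (y - 4)*(y + 2)*(y - 2)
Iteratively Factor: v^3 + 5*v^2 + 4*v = (v)*(v^2 + 5*v + 4) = v*(v + 4)*(v + 1)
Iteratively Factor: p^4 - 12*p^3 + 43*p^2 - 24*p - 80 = (p - 5)*(p^3 - 7*p^2 + 8*p + 16) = (p - 5)*(p - 4)*(p^2 - 3*p - 4) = (p - 5)*(p - 4)*(p + 1)*(p - 4)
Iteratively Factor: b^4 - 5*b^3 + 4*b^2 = (b - 1)*(b^3 - 4*b^2) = b*(b - 1)*(b^2 - 4*b) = b^2*(b - 1)*(b - 4)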